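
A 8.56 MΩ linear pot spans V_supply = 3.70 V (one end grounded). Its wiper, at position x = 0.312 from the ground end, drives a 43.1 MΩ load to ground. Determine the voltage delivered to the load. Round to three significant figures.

V_out ≈ 1.11 V

The pot divides into 5.889 MΩ above the wiper and 2.671 MΩ below.
R_L loads the lower segment: effective lower R = 2.515 MΩ.
Loaded-divider output: V_out = 3.70 × 0.2992 = 1.107 V.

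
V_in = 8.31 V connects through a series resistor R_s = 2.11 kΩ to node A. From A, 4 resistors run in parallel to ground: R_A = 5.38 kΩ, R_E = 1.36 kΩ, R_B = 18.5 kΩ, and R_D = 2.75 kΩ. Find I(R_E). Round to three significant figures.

Equivalent of the parallel group: R_p = 0.7469 kΩ.
V_A = 8.31 × 0.7469/2.857 = 2.173 V.
I(R_E) = V_A / R_E = 2.173/1.36 = 1.597 mA.

I ≈ 1.60 mA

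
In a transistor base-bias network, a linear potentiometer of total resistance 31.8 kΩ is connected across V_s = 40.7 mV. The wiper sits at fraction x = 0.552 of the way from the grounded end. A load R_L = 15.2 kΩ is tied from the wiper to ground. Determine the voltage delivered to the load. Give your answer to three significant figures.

The pot divides into 14.25 kΩ above the wiper and 17.55 kΩ below.
R_L loads the lower segment: effective lower R = 8.146 kΩ.
Loaded-divider output: V_out = 40.7 × 0.3638 = 14.81 mV.
(Unloaded: V_out = x·V_s = 22.5 mV.)

V_out ≈ 14.8 mV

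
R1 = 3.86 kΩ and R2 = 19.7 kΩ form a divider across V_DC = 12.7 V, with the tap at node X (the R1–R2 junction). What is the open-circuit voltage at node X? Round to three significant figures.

With X open, the divider is unloaded: V_th = 12.7 × 19.7/23.56 = 10.62 V.

V_th ≈ 10.6 V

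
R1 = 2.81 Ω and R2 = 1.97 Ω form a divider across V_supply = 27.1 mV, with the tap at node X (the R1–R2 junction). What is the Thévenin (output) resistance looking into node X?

R_th ≈ 1.16 Ω

Looking into X with the source shorted: R_th = R1·R2/(R1+R2) = 2.810 × 1.97/4.780 = 1.158 Ω.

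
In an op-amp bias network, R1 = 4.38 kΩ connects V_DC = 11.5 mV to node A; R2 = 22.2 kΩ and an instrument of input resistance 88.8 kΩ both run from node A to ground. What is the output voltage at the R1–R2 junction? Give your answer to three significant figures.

V_out ≈ 9.22 mV

R2 ‖ R_L = (22.2 × 88.8)/(22.2 + 88.8) = 17.76 kΩ.
Then V_out = V_DC · R2'/(R1 + R2') = 11.5 × 17.76/22.14 = 9.225 mV.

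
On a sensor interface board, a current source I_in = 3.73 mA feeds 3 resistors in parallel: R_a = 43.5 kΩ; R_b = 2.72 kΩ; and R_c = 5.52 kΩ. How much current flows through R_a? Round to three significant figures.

Conductances: ΣG = 1/43.5 + 1/2.72 + 1/5.52 = 0.5718 (1/kΩ).
R_a takes the fraction G_k/ΣG = 0.02299/0.5718 = 0.04020, so I = 3.73 × 0.04020 = 0.1500 mA.

I ≈ 0.150 mA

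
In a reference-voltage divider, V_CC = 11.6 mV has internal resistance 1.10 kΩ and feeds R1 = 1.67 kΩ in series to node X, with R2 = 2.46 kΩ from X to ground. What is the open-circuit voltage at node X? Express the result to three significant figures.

V_th ≈ 5.46 mV

R1' = 1.10 + 1.67 = 2.770 kΩ (source resistance + R1).
V_th is the unloaded tap voltage: V_CC · R2/(R1'+R2) = 11.6 × 0.4704 = 5.456 mV.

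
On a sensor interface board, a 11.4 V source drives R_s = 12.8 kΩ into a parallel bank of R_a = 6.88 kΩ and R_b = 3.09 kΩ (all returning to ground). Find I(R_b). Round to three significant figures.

Equivalent of the parallel group: R_p = 2.132 kΩ.
V_A = 11.4 × 2.132/14.93 = 1.628 V.
Branch current I = V_A/R_b = 1.628/3.09 = 0.5268 mA.
(Equivalently: I_total = 0.7634 mA, then current-divider fraction G_k/ΣG = 0.6901.)

I ≈ 0.527 mA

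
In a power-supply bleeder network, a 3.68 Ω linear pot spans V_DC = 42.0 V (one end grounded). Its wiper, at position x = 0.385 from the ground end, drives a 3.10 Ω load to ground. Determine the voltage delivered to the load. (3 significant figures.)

V_out ≈ 12.6 V

The pot divides into 2.263 Ω above the wiper and 1.417 Ω below.
(x·R_p) ‖ R_L = 0.9724 Ω.
V_out = 42.0 × 0.9724/(2.263 + 0.9724) = 12.62 V.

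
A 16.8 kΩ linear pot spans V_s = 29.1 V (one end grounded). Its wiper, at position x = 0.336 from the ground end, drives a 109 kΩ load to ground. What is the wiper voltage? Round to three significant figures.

The pot divides into 11.16 kΩ above the wiper and 5.645 kΩ below.
R_L loads the lower segment: effective lower R = 5.367 kΩ.
Loaded-divider output: V_out = 29.1 × 0.3248 = 9.453 V.

V_out ≈ 9.45 V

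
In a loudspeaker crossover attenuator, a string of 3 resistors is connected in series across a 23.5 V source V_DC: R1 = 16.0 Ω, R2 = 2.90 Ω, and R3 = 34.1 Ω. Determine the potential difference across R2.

Total series resistance ΣR = 16.0 + 2.90 + 34.1 = 53.00 Ω.
Voltage divider: V = V_DC · (2.900 / 53.00) = 23.5 × 0.05472 = 1.286 V.

V ≈ 1.29 V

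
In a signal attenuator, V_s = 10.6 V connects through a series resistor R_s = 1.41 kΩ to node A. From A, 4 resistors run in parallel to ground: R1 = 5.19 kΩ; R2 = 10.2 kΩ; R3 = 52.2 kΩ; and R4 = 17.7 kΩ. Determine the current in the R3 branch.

Combine the parallel branches: R_p = (1/5.19 + 1/10.2 + 1/52.2 + 1/17.7)⁻¹ = 2.729 kΩ.
V_A by voltage divider: V_A = 10.6 × 2.729/(1.41 + 2.729) = 6.989 V.
I(R3) = V_A / R3 = 6.989/52.2 = 0.1339 mA.

I ≈ 0.134 mA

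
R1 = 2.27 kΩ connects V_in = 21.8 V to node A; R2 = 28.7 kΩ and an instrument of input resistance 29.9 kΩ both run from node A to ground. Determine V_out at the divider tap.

V_out ≈ 18.9 V

The load sits in parallel with R2, giving an effective lower resistance R2' = R2·R_L/(R2+R_L) = 14.64 kΩ.
Now apply the divider: V_out = 21.8 × 0.8658 = 18.87 V.
(Unloaded it would be 20.2 V; the load pulls it down.)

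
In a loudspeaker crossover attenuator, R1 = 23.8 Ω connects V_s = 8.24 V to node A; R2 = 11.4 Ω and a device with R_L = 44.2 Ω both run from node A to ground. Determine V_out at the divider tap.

V_out ≈ 2.27 V

The load sits in parallel with R2, giving an effective lower resistance R2' = R2·R_L/(R2+R_L) = 9.063 Ω.
Voltage divider with the loaded lower leg: V_out = 8.24 × 9.063/(23.8 + 9.063) = 8.24 × 0.2758 = 2.272 V.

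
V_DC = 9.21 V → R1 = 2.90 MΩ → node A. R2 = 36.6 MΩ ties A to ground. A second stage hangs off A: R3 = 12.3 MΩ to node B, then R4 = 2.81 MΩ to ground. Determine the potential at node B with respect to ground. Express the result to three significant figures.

V_B ≈ 1.35 V

Looking into the second stage from A: R3 + R4 = 15.11 MΩ appears in parallel with R2.
Effective lower resistance at A: R2 ‖ 15.11 = 10.69 MΩ.
So V_A = 9.21 × 0.7867 = 7.245 V.
Stage 2 is unloaded, so V_B = V_A · R4/(R3+R4) = 7.245 × 2.81/15.11 = 1.347 V.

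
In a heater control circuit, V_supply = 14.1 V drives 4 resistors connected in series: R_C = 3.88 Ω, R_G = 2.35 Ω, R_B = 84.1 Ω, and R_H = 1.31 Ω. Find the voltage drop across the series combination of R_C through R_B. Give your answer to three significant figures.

V ≈ 13.9 V

Total series resistance ΣR = 3.88 + 2.35 + 84.1 + 1.31 = 91.64 Ω.
R_{R_C..R_B} = 3.88 + 2.35 + 84.1 = 90.33 Ω.
By the voltage-divider rule, V = 14.1 × 90.33/91.64 = 13.90 V.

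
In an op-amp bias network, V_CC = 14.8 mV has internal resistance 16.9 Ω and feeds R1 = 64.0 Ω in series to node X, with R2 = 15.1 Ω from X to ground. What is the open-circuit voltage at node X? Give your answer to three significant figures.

V_th ≈ 2.33 mV

R1' = 16.9 + 64.0 = 80.90 Ω (source resistance + R1).
Open-circuit (no load on X): V_th = V_CC · R2/(R1' + R2) = 14.8 × 15.1/(80.90 + 15.1) = 2.328 mV.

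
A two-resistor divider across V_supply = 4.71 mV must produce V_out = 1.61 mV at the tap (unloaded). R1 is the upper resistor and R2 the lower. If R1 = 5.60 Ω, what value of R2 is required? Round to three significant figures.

R2 ≈ 2.91 Ω

V_out/V_supply = R2/(R1+R2) = 0.3418.
Rearranging, R2 = R1·k/(1−k) = 5.60 × 0.5194 = 2.908 Ω.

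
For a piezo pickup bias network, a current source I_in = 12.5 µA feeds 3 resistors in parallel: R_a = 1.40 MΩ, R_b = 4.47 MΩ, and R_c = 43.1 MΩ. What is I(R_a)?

I ≈ 9.29 µA

ΣG = 1/1.40 + 1/4.47 + 1/43.1 = 0.9612.
By the current-divider rule, I = I_in · G_k/ΣG = 12.5 × 0.7431 = 9.289 µA.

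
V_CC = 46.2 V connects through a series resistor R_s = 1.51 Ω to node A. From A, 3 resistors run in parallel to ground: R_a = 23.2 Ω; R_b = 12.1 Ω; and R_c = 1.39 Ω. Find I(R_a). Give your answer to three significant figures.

I ≈ 0.875 A

Equivalent of the parallel group: R_p = 1.183 Ω.
V_A by voltage divider: V_A = 46.2 × 1.183/(1.51 + 1.183) = 20.30 V.
Branch current I = V_A/R_a = 20.30/23.2 = 0.8749 A.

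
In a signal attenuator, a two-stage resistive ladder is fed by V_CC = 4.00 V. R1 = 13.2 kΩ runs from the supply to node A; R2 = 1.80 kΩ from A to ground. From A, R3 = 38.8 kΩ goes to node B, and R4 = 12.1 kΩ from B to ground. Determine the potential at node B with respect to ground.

V_B ≈ 0.111 V

Looking into the second stage from A: R3 + R4 = 50.90 kΩ appears in parallel with R2.
Effective lower resistance at A: R2 ‖ 50.90 = 1.739 kΩ.
First divider: V_A = V_CC · 1.739/(13.2 + 1.739) = 0.4655 V.
Then the unloaded second divider: V_B = V_A × R4/(R3+R4) = 0.4655 × 0.2377 = 0.1107 V.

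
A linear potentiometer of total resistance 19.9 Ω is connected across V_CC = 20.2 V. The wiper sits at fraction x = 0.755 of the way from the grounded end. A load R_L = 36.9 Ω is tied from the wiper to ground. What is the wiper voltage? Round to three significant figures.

Split the track: R_lower = x·R_p = 15.02 Ω, R_upper = (1−x)·R_p = 4.875 Ω.
R_L loads the lower segment: effective lower R = 10.68 Ω.
Loaded-divider output: V_out = 20.2 × 0.6865 = 13.87 V.
(Unloaded: V_out = x·V_CC = 15.3 V.)

V_out ≈ 13.9 V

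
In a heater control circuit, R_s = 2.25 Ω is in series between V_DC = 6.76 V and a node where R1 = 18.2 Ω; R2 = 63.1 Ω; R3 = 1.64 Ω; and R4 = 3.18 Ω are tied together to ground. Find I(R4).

Combine the parallel branches: R_p = (1/18.2 + 1/63.1 + 1/1.64 + 1/3.18)⁻¹ = 1.005 Ω.
Node voltage V_A = V_DC · R_p/(R_s + R_p) = 6.76 × 0.3088 = 2.087 V.
I(R4) = V_A / R4 = 2.087/3.18 = 0.6564 A.

I ≈ 0.656 A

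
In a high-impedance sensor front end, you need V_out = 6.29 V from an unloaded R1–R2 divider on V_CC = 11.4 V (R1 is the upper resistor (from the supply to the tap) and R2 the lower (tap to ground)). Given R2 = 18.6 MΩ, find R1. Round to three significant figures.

R1 ≈ 15.1 MΩ

Required fraction k = V_out/V_CC = 0.5518.
Rearranging, R1 = R2·(1−k)/k = 18.6 × 0.8124 = 15.11 MΩ.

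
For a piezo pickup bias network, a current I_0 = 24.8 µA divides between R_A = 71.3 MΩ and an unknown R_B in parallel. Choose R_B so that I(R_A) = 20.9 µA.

The fraction through R_A equals R_B/(R_A+R_B).
20.9/24.8 = R_B/(R_A + R_B) → R_B = R_A · (0.8427)/(1 − 0.8427) = 71.3 × 5.359 = 382.1 MΩ.

R_B ≈ 382 MΩ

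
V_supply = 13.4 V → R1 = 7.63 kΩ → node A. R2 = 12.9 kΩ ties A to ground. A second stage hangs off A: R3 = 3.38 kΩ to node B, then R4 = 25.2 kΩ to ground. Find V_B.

Looking into the second stage from A: R3 + R4 = 28.58 kΩ appears in parallel with R2.
R2 ‖ (R3+R4) = 8.888 kΩ.
V_A = 13.4 × 8.888/(7.63 + 8.888) = 7.210 V.
V_B = V_A × 0.8817 = 6.358 V.

V_B ≈ 6.36 V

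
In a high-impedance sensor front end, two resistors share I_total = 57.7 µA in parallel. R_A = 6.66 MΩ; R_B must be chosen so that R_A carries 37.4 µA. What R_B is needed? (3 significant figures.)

In a two-way split, I_A/I_total = R_B/(R_A + R_B).
With f = 0.6482, R_B = R_A · f/(1−f) = 6.66 × 1.842 = 12.27 MΩ.

R_B ≈ 12.3 MΩ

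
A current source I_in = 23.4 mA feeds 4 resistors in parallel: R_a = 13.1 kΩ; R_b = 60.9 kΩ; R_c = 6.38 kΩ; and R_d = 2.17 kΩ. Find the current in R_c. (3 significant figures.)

I ≈ 5.16 mA

Conductances: ΣG = 1/13.1 + 1/60.9 + 1/6.38 + 1/2.17 = 0.7103 (1/kΩ).
By the current-divider rule, I = I_in · G_k/ΣG = 23.4 × 0.2207 = 5.163 mA.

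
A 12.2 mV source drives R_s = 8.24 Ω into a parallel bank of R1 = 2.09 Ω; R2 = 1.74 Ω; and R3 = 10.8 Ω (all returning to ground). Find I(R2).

Parallel bank: R_p = 1/(1/2.09 + 1/1.74 + 1/10.8) = 0.8728 Ω.
Node voltage V_A = V_DC · R_p/(R_s + R_p) = 12.2 × 0.09577 = 1.168 mV.
Branch current I = V_A/R2 = 1.168/1.74 = 0.6715 mA.
(Equivalently: I_total = 1.339 mA, then current-divider fraction G_k/ΣG = 0.5016.)

I ≈ 0.672 mA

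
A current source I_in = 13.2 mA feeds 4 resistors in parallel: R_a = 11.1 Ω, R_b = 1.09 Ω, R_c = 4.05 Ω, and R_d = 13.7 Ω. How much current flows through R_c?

Conductances: ΣG = 1/11.1 + 1/1.09 + 1/4.05 + 1/13.7 = 1.327 (1/Ω).
R_c takes the fraction G_k/ΣG = 0.2469/1.327 = 0.1860, so I = 13.2 × 0.1860 = 2.455 mA.

I ≈ 2.46 mA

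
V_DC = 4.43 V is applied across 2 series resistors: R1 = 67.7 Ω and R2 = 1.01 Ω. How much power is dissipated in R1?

P ≈ 0.281 W

Series current I = V_DC/ΣR = 4.43/68.71 = 0.06447 A.
P(R1) = I²·R1 = (0.06447)² × 67.7 = 0.2814 W.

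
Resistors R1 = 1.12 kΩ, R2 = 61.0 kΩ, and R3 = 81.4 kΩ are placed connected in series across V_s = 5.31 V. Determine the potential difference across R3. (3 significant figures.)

Total series resistance ΣR = 1.12 + 61.0 + 81.4 = 143.5 kΩ.
V = V_s · R/ΣR = 5.31 × 0.5672 = 3.012 V.

V ≈ 3.01 V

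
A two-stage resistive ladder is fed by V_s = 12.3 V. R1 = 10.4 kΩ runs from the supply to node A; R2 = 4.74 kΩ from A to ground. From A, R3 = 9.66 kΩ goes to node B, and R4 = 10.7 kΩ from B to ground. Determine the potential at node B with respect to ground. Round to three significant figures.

Node A sees R2 in parallel with the series input of stage 2, R3 + R4 = 20.36 kΩ.
Effective lower resistance at A: R2 ‖ 20.36 = 3.845 kΩ.
So V_A = 12.3 × 0.2699 = 3.320 V.
Stage 2 is unloaded, so V_B = V_A · R4/(R3+R4) = 3.320 × 10.7/20.36 = 1.745 V.

V_B ≈ 1.74 V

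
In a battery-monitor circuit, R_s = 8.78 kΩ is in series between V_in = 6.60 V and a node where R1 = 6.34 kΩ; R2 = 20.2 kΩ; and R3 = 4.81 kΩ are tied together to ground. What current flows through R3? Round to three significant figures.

I ≈ 0.295 mA

Combine the parallel branches: R_p = (1/6.34 + 1/20.2 + 1/4.81)⁻¹ = 2.409 kΩ.
V_A by voltage divider: V_A = 6.60 × 2.409/(8.78 + 2.409) = 1.421 V.
Branch current I = V_A/R3 = 1.421/4.81 = 0.2954 mA.
(Equivalently: I_total = 0.5899 mA, then current-divider fraction G_k/ΣG = 0.5008.)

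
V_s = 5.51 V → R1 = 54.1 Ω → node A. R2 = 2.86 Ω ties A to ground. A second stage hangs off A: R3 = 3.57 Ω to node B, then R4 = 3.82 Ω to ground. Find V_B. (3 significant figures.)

V_B ≈ 0.105 V

Node A sees R2 in parallel with the series input of stage 2, R3 + R4 = 7.390 Ω.
Effective lower resistance at A: R2 ‖ 7.390 = 2.062 Ω.
First divider: V_A = V_s · 2.062/(54.1 + 2.062) = 0.2023 V.
Then the unloaded second divider: V_B = V_A × R4/(R3+R4) = 0.2023 × 0.5169 = 0.1046 V.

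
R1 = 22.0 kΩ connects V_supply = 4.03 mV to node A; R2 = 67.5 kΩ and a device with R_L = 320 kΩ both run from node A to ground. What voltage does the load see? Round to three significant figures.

First combine the lower leg with the load: R2 ‖ R_L = 55.74 kΩ.
Voltage divider with the loaded lower leg: V_out = 4.03 × 55.74/(22.0 + 55.74) = 4.03 × 0.7170 = 2.890 mV.

V_out ≈ 2.89 mV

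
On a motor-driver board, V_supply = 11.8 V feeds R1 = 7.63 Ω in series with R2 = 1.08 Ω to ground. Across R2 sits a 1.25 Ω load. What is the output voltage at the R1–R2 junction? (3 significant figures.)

R2 ‖ R_L = (1.08 × 1.25)/(1.08 + 1.25) = 0.5794 Ω.
Then V_out = V_supply · R2'/(R1 + R2') = 11.8 × 0.5794/8.209 = 0.8328 V.

V_out ≈ 0.833 V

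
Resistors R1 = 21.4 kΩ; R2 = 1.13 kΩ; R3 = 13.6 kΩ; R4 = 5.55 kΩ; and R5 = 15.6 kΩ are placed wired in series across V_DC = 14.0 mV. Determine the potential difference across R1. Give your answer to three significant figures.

V ≈ 5.23 mV

ΣR = 21.4 + 1.13 + 13.6 + 5.55 + 15.6 = 57.28 kΩ.
Voltage divider: V = V_DC · (21.40 / 57.28) = 14.0 × 0.3736 = 5.230 mV.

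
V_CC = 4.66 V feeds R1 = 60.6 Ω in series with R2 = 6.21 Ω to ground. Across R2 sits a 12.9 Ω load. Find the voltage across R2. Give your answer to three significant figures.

The load sits in parallel with R2, giving an effective lower resistance R2' = R2·R_L/(R2+R_L) = 4.192 Ω.
Then V_out = V_CC · R2'/(R1 + R2') = 4.66 × 4.192/64.79 = 0.3015 V.
(Unloaded it would be 0.433 V; the load pulls it down.)

V_out ≈ 0.301 V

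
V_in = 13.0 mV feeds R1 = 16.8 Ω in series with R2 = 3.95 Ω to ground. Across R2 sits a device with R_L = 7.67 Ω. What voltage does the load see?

First combine the lower leg with the load: R2 ‖ R_L = 2.607 Ω.
Voltage divider with the loaded lower leg: V_out = 13.0 × 2.607/(16.8 + 2.607) = 13.0 × 0.1343 = 1.746 mV.
(Unloaded it would be 2.47 mV; the load pulls it down.)

V_out ≈ 1.75 mV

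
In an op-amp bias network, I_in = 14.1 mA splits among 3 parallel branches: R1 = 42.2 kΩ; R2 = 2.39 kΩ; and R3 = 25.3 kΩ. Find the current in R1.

Conductances: ΣG = 1/42.2 + 1/2.39 + 1/25.3 = 0.4816 (1/kΩ).
By the current-divider rule, I = I_in · G_k/ΣG = 14.1 × 0.04920 = 0.6937 mA.

I ≈ 0.694 mA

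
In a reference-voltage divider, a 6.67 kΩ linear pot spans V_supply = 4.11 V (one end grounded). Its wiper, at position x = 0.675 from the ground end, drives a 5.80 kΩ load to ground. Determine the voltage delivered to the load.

V_out ≈ 2.22 V

Lower segment x·R_p = 4.502 kΩ; upper segment (1−x)·R_p = 2.168 kΩ.
R_L loads the lower segment: effective lower R = 2.535 kΩ.
Loaded-divider output: V_out = 4.11 × 0.5390 = 2.215 V.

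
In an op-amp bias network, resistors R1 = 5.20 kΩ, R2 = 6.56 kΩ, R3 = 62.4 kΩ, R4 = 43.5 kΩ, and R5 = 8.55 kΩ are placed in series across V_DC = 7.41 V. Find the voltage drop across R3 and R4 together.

ΣR = 5.20 + 6.56 + 62.4 + 43.5 + 8.55 = 126.2 kΩ.
R_{R3..R4} = 62.4 + 43.5 = 105.9 kΩ.
V = V_DC · R/ΣR = 7.41 × 0.8391 = 6.218 V.

V ≈ 6.22 V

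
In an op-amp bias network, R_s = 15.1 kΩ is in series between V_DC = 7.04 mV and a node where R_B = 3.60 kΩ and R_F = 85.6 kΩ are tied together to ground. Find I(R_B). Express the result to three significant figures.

Equivalent of the parallel group: R_p = 3.455 kΩ.
Node voltage V_A = V_DC · R_p/(R_s + R_p) = 7.04 × 0.1862 = 1.311 mV.
Branch current I = V_A/R_B = 1.311/3.60 = 0.3641 µA.

I ≈ 0.364 µA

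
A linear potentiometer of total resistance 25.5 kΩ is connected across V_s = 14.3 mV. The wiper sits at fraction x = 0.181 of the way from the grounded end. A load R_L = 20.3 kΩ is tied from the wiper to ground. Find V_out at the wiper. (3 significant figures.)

Split the track: R_lower = x·R_p = 4.615 kΩ, R_upper = (1−x)·R_p = 20.88 kΩ.
Lower segment in parallel with the load: 4.615 ‖ 20.3 = 3.760 kΩ.
Loaded-divider output: V_out = 14.3 × 0.1526 = 2.182 mV.

V_out ≈ 2.18 mV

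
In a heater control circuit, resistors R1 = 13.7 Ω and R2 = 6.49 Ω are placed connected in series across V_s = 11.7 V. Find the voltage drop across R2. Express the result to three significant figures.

V ≈ 3.76 V

Total series resistance ΣR = 13.7 + 6.49 = 20.19 Ω.
V = V_s · R/ΣR = 11.7 × 0.3214 = 3.761 V.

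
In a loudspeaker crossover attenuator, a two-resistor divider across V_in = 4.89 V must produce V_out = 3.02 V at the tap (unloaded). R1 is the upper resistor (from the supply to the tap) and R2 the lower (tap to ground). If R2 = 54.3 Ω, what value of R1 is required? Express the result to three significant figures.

R1 ≈ 33.6 Ω

Required fraction k = V_out/V_in = 0.6176.
R1 = R2·(1/k − 1) = 54.3 × 0.6192 = 33.62 Ω.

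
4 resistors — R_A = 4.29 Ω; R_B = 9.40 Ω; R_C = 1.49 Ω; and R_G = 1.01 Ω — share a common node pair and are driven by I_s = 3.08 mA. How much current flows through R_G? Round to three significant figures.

I ≈ 1.52 mA

Conductances: ΣG = 1/4.29 + 1/9.40 + 1/1.49 + 1/1.01 = 2.001 (1/Ω).
By the current-divider rule, I = I_s · G_k/ΣG = 3.08 × 0.4949 = 1.524 mA.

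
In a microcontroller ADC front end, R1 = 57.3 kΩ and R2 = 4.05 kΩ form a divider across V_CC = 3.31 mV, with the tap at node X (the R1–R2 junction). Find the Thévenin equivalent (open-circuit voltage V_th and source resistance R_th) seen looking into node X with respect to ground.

V_th ≈ 0.219 mV, R_th ≈ 3.78 kΩ

With X open, the divider is unloaded: V_th = 3.31 × 4.05/61.35 = 0.2185 mV.
Looking into X with the source shorted: R_th = R1·R2/(R1+R2) = 57.30 × 4.05/61.35 = 3.783 kΩ.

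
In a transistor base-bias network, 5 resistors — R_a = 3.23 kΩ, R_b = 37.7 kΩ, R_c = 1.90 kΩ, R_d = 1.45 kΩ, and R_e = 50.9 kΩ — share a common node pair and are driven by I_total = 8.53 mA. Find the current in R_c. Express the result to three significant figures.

Conductances: ΣG = 1/3.23 + 1/37.7 + 1/1.90 + 1/1.45 + 1/50.9 = 1.572 (1/kΩ).
By the current-divider rule, I = I_total · G_k/ΣG = 8.53 × 0.3349 = 2.856 mA.

I ≈ 2.86 mA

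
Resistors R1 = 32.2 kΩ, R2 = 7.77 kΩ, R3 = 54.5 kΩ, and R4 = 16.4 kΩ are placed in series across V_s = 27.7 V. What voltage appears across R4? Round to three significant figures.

V ≈ 4.10 V

ΣR = 32.2 + 7.77 + 54.5 + 16.4 = 110.9 kΩ.
Voltage divider: V = V_s · (16.40 / 110.9) = 27.7 × 0.1479 = 4.097 V.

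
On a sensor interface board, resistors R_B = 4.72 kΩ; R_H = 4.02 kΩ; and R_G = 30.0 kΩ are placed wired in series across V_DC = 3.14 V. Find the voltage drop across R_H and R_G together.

V ≈ 2.76 V

Total series resistance ΣR = 4.72 + 4.02 + 30.0 = 38.74 kΩ.
R_{R_H..R_G} = 4.02 + 30.0 = 34.02 kΩ.
By the voltage-divider rule, V = 3.14 × 34.02/38.74 = 2.757 V.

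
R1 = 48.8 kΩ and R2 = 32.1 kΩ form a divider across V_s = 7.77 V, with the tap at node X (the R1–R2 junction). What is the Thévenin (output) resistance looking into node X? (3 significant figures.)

Looking into X with the source shorted: R_th = R1·R2/(R1+R2) = 48.80 × 32.1/80.90 = 19.36 kΩ.

R_th ≈ 19.4 kΩ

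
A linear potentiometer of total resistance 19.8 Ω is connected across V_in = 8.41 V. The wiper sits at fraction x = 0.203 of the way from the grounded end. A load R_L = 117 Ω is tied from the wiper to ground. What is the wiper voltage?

Split the track: R_lower = x·R_p = 4.019 Ω, R_upper = (1−x)·R_p = 15.78 Ω.
R_L loads the lower segment: effective lower R = 3.886 Ω.
V_out = 8.41 × 3.886/(15.78 + 3.886) = 1.662 V.
(Unloaded: V_out = x·V_in = 1.71 V.)

V_out ≈ 1.66 V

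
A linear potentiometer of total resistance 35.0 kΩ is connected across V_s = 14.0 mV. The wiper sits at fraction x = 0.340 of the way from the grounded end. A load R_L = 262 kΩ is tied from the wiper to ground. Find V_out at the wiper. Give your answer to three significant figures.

Lower segment x·R_p = 11.90 kΩ; upper segment (1−x)·R_p = 23.10 kΩ.
(x·R_p) ‖ R_L = 11.38 kΩ.
Then V_out = V_s · 11.38/(23.10 + 11.38) = 4.621 mV.

V_out ≈ 4.62 mV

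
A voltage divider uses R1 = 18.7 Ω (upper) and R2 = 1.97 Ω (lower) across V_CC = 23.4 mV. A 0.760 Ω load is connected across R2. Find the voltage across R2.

R2 ‖ R_L = (1.97 × 0.760)/(1.97 + 0.760) = 0.5484 Ω.
Voltage divider with the loaded lower leg: V_out = 23.4 × 0.5484/(18.7 + 0.5484) = 23.4 × 0.02849 = 0.6667 mV.
(Unloaded it would be 2.23 mV; the load pulls it down.)

V_out ≈ 0.667 mV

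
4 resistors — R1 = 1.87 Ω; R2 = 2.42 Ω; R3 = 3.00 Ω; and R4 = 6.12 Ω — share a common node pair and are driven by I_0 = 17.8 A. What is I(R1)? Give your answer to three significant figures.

Total conductance ΣG = 1/1.87 + 1/2.42 + 1/3.00 + 1/6.12 = 1.445 (units of 1/Ω).
By the current-divider rule, I = I_0 · G_k/ΣG = 17.8 × 0.3701 = 6.589 A.

I ≈ 6.59 A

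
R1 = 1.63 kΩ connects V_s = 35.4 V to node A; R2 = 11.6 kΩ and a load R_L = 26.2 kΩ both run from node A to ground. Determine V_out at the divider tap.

V_out ≈ 29.4 V

R2 ‖ R_L = (11.6 × 26.2)/(11.6 + 26.2) = 8.040 kΩ.
Then V_out = V_s · R2'/(R1 + R2') = 35.4 × 8.040/9.670 = 29.43 V.
(Unloaded it would be 31.0 V; the load pulls it down.)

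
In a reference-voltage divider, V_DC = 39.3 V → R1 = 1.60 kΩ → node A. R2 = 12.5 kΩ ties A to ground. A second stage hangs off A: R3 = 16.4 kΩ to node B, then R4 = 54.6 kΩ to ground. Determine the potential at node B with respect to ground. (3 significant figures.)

Looking into the second stage from A: R3 + R4 = 71.00 kΩ appears in parallel with R2.
R2 ‖ (R3+R4) = 10.63 kΩ.
V_A = 39.3 × 10.63/(1.60 + 10.63) = 34.16 V.
Stage 2 is unloaded, so V_B = V_A · R4/(R3+R4) = 34.16 × 54.6/71.00 = 26.27 V.

V_B ≈ 26.3 V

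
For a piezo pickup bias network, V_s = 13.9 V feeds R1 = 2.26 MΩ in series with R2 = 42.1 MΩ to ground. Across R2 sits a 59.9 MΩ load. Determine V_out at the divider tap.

R2 ‖ R_L = (42.1 × 59.9)/(42.1 + 59.9) = 24.72 MΩ.
Now apply the divider: V_out = 13.9 × 0.9162 = 12.74 V.
(Unloaded it would be 13.2 V; the load pulls it down.)

V_out ≈ 12.7 V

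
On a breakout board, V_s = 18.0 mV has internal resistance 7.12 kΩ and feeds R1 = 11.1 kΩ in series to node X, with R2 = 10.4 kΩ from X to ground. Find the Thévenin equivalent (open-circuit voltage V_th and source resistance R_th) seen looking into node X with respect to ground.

V_th ≈ 6.54 mV, R_th ≈ 6.62 kΩ

R1' = 7.12 + 11.1 = 18.22 kΩ (source resistance + R1).
With X open, the divider is unloaded: V_th = 18.0 × 10.4/28.62 = 6.541 mV.
With V_s suppressed (replaced by a short), R_th = R1' ‖ R2 = (18.22 × 10.4)/(18.22 + 10.4) = 6.621 kΩ.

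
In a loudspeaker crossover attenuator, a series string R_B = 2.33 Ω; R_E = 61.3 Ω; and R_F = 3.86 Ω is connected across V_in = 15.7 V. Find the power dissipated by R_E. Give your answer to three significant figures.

P ≈ 3.32 W

ΣR = 67.49 Ω → I = 15.7/67.49 = 0.2326 A.
P(R_E) = I²·R_E = (0.2326)² × 61.3 = 3.317 W.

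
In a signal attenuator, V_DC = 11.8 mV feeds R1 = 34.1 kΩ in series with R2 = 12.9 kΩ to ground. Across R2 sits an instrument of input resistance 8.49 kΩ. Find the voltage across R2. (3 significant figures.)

V_out ≈ 1.54 mV

The load sits in parallel with R2, giving an effective lower resistance R2' = R2·R_L/(R2+R_L) = 5.120 kΩ.
Voltage divider with the loaded lower leg: V_out = 11.8 × 5.120/(34.1 + 5.120) = 11.8 × 0.1305 = 1.540 mV.
(Unloaded it would be 3.24 mV; the load pulls it down.)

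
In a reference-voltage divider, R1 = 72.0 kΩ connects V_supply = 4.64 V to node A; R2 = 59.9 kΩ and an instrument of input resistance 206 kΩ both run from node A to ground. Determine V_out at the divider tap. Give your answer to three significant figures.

R2 ‖ R_L = (59.9 × 206)/(59.9 + 206) = 46.41 kΩ.
Now apply the divider: V_out = 4.64 × 0.3919 = 1.819 V.
(Unloaded it would be 2.11 V; the load pulls it down.)

V_out ≈ 1.82 V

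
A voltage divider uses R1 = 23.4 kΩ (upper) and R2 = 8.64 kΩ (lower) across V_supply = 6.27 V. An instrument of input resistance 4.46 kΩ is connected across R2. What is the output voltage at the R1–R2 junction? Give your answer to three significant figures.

V_out ≈ 0.700 V

R2 ‖ R_L = (8.64 × 4.46)/(8.64 + 4.46) = 2.942 kΩ.
Then V_out = V_supply · R2'/(R1 + R2') = 6.27 × 2.942/26.34 = 0.7002 V.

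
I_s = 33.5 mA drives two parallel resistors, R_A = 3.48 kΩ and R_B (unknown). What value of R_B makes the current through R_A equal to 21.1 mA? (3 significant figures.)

R_B ≈ 5.92 kΩ

The fraction through R_A equals R_B/(R_A+R_B).
With f = 0.6299, R_B = R_A · f/(1−f) = 3.48 × 1.702 = 5.922 kΩ.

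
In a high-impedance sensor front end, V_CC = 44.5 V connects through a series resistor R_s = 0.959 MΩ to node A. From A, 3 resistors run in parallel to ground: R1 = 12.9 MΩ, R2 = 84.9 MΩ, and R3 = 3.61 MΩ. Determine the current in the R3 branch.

Combine the parallel branches: R_p = (1/12.9 + 1/84.9 + 1/3.61)⁻¹ = 2.730 MΩ.
V_A = 44.5 × 2.730/3.689 = 32.93 V.
Branch current I = V_A/R3 = 32.93/3.61 = 9.122 µA.

I ≈ 9.12 µA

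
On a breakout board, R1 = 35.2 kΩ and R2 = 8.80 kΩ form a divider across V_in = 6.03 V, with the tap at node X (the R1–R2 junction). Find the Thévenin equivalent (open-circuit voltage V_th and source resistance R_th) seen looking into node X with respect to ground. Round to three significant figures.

V_th ≈ 1.21 V, R_th ≈ 7.04 kΩ

V_th is the unloaded tap voltage: V_in · R2/(R1+R2) = 6.03 × 0.2000 = 1.206 V.
Zeroing V_in shorts the top of R1 to ground, so R_th = R1 ‖ R2 = 7.040 kΩ.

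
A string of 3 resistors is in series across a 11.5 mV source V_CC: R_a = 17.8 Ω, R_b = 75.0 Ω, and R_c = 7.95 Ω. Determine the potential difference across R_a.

V ≈ 2.03 mV

ΣR = 17.8 + 75.0 + 7.95 = 100.8 Ω.
Voltage divider: V = V_CC · (17.80 / 100.8) = 11.5 × 0.1767 = 2.032 mV.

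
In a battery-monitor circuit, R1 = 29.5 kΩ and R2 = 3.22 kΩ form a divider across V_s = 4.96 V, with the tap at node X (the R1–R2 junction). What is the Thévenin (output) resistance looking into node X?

Looking into X with the source shorted: R_th = R1·R2/(R1+R2) = 29.50 × 3.22/32.72 = 2.903 kΩ.

R_th ≈ 2.90 kΩ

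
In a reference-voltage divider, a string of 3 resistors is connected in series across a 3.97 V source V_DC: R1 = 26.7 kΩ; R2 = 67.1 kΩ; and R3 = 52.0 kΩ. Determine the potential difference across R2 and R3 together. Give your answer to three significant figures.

Series total: ΣR = 26.7 + 67.1 + 52.0 = 145.8 kΩ.
R_{R2..R3} = 67.1 + 52.0 = 119.1 kΩ.
V = V_DC · R/ΣR = 3.97 × 0.8169 = 3.243 V.

V ≈ 3.24 V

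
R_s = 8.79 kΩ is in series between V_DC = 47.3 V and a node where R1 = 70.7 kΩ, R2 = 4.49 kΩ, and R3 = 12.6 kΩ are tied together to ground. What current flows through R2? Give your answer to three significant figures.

I ≈ 2.79 mA

Combine the parallel branches: R_p = (1/70.7 + 1/4.49 + 1/12.6)⁻¹ = 3.162 kΩ.
Node voltage V_A = V_DC · R_p/(R_s + R_p) = 47.3 × 0.2646 = 12.51 V.
Branch current I = V_A/R2 = 12.51/4.49 = 2.787 mA.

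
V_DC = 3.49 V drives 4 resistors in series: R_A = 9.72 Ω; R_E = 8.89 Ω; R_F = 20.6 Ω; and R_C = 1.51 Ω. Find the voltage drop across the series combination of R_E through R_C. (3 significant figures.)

Series total: ΣR = 9.72 + 8.89 + 20.6 + 1.51 = 40.72 Ω.
R_{R_E..R_C} = 8.89 + 20.6 + 1.51 = 31.00 Ω.
By the voltage-divider rule, V = 3.49 × 31.00/40.72 = 2.657 V.

V ≈ 2.66 V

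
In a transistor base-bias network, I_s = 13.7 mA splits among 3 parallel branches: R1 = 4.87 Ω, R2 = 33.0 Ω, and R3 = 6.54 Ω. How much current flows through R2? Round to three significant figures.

Conductances: ΣG = 1/4.87 + 1/33.0 + 1/6.54 = 0.3885 (1/Ω).
R2 takes the fraction G_k/ΣG = 0.03030/0.3885 = 0.07799, so I = 13.7 × 0.07799 = 1.068 mA.

I ≈ 1.07 mA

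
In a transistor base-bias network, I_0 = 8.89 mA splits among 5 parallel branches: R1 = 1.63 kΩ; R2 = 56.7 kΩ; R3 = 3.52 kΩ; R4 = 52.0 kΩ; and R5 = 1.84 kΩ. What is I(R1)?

ΣG = 1/1.63 + 1/56.7 + 1/3.52 + 1/52.0 + 1/1.84 = 1.478.
R1 takes the fraction G_k/ΣG = 0.6135/1.478 = 0.4151, so I = 8.89 × 0.4151 = 3.690 mA.

I ≈ 3.69 mA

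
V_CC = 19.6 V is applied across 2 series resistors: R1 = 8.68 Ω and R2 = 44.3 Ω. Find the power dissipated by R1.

The common current is I = 19.6/52.98 = 0.3700 A.
P(R1) = I²·R1 = (0.3700)² × 8.68 = 1.188 W.

P ≈ 1.19 W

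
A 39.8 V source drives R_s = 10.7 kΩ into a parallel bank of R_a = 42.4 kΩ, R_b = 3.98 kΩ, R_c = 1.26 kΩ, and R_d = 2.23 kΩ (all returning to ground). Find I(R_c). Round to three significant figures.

Equivalent of the parallel group: R_p = 0.6592 kΩ.
V_A = 39.8 × 0.6592/11.36 = 2.310 V.
Branch current I = V_A/R_c = 2.310/1.26 = 1.833 mA.

I ≈ 1.83 mA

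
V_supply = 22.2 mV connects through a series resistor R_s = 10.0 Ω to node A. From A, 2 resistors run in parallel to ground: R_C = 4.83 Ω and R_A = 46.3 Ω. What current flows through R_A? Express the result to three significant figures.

Parallel bank: R_p = 1/(1/4.83 + 1/46.3) = 4.374 Ω.
V_A by voltage divider: V_A = 22.2 × 4.374/(10.0 + 4.374) = 6.755 mV.
I(R_A) = V_A / R_A = 6.755/46.3 = 0.1459 mA.

I ≈ 0.146 mA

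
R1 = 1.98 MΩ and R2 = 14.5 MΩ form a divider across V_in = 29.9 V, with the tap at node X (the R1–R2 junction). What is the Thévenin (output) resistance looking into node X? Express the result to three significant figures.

Zeroing V_in shorts the top of R1 to ground, so R_th = R1 ‖ R2 = 1.742 MΩ.

R_th ≈ 1.74 MΩ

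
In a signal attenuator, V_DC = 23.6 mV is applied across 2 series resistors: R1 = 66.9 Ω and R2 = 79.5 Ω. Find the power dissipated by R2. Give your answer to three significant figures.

Series current I = V_DC/ΣR = 23.6/146.4 = 0.1612 mA.
V(R2) = I·R = 12.82 mV; P = V·I = 12.82 × 0.1612 = 2.066 µW.

P ≈ 2.07 µW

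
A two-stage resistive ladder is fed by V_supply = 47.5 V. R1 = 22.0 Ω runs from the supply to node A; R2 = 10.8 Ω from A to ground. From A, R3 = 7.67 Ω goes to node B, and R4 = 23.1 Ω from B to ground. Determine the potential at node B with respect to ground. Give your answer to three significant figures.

V_B ≈ 9.50 V

The second stage (R3 + R4 = 30.77 Ω) loads node A in parallel with R2.
R2 ‖ (R3+R4) = 7.994 Ω.
So V_A = 47.5 × 0.2665 = 12.66 V.
V_B = V_A × 0.7507 = 9.504 V.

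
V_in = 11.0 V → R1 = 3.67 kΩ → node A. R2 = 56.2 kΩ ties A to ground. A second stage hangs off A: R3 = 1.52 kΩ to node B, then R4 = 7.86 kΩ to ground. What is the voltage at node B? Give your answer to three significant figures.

V_B ≈ 6.33 V

The second stage (R3 + R4 = 9.380 kΩ) loads node A in parallel with R2.
Effective lower resistance at A: R2 ‖ 9.380 = 8.038 kΩ.
So V_A = 11.0 × 0.6865 = 7.552 V.
Then the unloaded second divider: V_B = V_A × R4/(R3+R4) = 7.552 × 0.8380 = 6.328 V.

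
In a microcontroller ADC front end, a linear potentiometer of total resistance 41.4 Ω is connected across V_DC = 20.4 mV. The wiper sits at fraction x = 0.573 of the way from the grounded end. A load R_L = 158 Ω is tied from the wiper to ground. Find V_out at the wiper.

V_out ≈ 11.0 mV

Lower segment x·R_p = 23.72 Ω; upper segment (1−x)·R_p = 17.68 Ω.
(x·R_p) ‖ R_L = 20.63 Ω.
V_out = 20.4 × 20.63/(17.68 + 20.63) = 10.98 mV.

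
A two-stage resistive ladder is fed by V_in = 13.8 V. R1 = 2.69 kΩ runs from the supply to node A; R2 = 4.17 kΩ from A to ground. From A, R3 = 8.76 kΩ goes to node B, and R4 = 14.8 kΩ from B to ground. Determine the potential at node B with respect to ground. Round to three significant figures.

Looking into the second stage from A: R3 + R4 = 23.56 kΩ appears in parallel with R2.
R2 ‖ (R3+R4) = 3.543 kΩ.
V_A = 13.8 × 3.543/(2.69 + 3.543) = 7.844 V.
V_B = V_A × 0.6282 = 4.928 V.

V_B ≈ 4.93 V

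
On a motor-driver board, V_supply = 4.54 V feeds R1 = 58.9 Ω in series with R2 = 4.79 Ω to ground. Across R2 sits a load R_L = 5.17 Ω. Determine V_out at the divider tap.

R2 ‖ R_L = (4.79 × 5.17)/(4.79 + 5.17) = 2.486 Ω.
Now apply the divider: V_out = 4.54 × 0.04050 = 0.1839 V.

V_out ≈ 0.184 V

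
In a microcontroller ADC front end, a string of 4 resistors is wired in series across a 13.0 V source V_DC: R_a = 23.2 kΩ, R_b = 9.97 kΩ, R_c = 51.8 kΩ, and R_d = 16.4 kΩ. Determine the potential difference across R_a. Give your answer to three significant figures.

ΣR = 23.2 + 9.97 + 51.8 + 16.4 = 101.4 kΩ.
V = V_DC · R/ΣR = 13.0 × 0.2289 = 2.975 V.

V ≈ 2.98 V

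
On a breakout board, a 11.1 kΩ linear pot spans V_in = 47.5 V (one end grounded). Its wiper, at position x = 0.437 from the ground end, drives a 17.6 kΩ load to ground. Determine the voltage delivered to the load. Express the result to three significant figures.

V_out ≈ 18.0 V

Lower segment x·R_p = 4.851 kΩ; upper segment (1−x)·R_p = 6.249 kΩ.
R_L loads the lower segment: effective lower R = 3.803 kΩ.
V_out = 47.5 × 3.803/(6.249 + 3.803) = 17.97 V.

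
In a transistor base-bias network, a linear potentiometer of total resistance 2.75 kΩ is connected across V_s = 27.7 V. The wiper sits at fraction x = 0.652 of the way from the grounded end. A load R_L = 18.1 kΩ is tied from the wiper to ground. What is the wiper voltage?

Lower segment x·R_p = 1.793 kΩ; upper segment (1−x)·R_p = 0.9570 kΩ.
Lower segment in parallel with the load: 1.793 ‖ 18.1 = 1.631 kΩ.
Loaded-divider output: V_out = 27.7 × 0.6303 = 17.46 V.

V_out ≈ 17.5 V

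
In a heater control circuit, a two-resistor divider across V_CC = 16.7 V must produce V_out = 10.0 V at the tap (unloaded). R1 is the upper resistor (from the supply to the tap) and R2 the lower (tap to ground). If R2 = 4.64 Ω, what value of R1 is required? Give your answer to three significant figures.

The divider ratio is R2/(R1+R2) = 10.0/16.7 = 0.5988.
R1 = R2·(1/k − 1) = 4.64 × 0.6700 = 3.109 Ω.

R1 ≈ 3.11 Ω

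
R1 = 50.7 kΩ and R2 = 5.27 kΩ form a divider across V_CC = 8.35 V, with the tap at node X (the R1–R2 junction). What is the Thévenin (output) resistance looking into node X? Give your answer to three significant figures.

Looking into X with the source shorted: R_th = R1·R2/(R1+R2) = 50.70 × 5.27/55.97 = 4.774 kΩ.

R_th ≈ 4.77 kΩ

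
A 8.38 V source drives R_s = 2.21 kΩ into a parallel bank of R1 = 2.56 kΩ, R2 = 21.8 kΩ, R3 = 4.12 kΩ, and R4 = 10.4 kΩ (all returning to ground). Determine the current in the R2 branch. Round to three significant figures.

Parallel bank: R_p = 1/(1/2.56 + 1/21.8 + 1/4.12 + 1/10.4) = 1.290 kΩ.
Node voltage V_A = V_supply · R_p/(R_s + R_p) = 8.38 × 0.3685 = 3.088 V.
I(R2) = V_A / R2 = 3.088/21.8 = 0.1417 mA.
(Check via current divider: I_total = 2.394 mA; share G_k/ΣG = 0.05916 → same result.)

I ≈ 0.142 mA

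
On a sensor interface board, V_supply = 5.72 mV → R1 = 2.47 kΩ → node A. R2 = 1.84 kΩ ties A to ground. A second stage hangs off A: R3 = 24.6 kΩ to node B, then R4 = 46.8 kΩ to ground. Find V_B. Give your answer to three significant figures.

V_B ≈ 1.58 mV

The second stage (R3 + R4 = 71.40 kΩ) loads node A in parallel with R2.
Effective lower resistance at A: R2 ‖ 71.40 = 1.794 kΩ.
First divider: V_A = V_supply · 1.794/(2.47 + 1.794) = 2.406 mV.
V_B = V_A × 0.6555 = 1.577 mV.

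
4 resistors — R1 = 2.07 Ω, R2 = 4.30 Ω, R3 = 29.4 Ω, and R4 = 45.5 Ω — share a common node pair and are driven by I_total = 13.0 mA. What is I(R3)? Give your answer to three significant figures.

I ≈ 0.573 mA

ΣG = 1/2.07 + 1/4.30 + 1/29.4 + 1/45.5 = 0.7716.
Current divider: I(R3) = I_total · G_k/ΣG = 13.0 × (0.03401/0.7716) = 13.0 × 0.04408 = 0.5730 mA.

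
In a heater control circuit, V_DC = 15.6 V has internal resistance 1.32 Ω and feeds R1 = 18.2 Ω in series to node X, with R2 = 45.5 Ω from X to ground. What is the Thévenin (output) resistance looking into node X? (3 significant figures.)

R_th ≈ 13.7 Ω

R1' = 1.32 + 18.2 = 19.52 Ω (source resistance + R1).
With V_DC suppressed (replaced by a short), R_th = R1' ‖ R2 = (19.52 × 45.5)/(19.52 + 45.5) = 13.66 Ω.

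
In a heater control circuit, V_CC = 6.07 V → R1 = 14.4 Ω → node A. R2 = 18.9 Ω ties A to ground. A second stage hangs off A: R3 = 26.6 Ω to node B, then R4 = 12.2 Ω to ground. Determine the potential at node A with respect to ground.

V_A ≈ 2.85 V

Node A sees R2 in parallel with the series input of stage 2, R3 + R4 = 38.80 Ω.
R2 ‖ (R3+R4) = 12.71 Ω.
So V_A = 6.07 × 0.4688 = 2.846 V.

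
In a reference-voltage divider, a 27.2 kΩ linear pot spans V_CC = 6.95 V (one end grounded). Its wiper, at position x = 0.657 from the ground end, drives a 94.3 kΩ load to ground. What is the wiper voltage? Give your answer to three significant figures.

Split the track: R_lower = x·R_p = 17.87 kΩ, R_upper = (1−x)·R_p = 9.330 kΩ.
(x·R_p) ‖ R_L = 15.02 kΩ.
V_out = 6.95 × 15.02/(9.330 + 15.02) = 4.287 V.

V_out ≈ 4.29 V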